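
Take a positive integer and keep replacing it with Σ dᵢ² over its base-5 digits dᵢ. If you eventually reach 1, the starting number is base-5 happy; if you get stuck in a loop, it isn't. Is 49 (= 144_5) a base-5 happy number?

base-5 happy

49 = (1,4,4)_5 → 1² + 4² + 4² = 1 + 16 + 16 = 33
33 = (1,1,3)_5 → 1² + 1² + 3² = 1 + 1 + 9 = 11
11 = (2,1)_5 → 2² + 1² = 4 + 1 = 5
5 = (1,0)_5 → 1² + 0² = 1 + 0 = 1  — reached 1.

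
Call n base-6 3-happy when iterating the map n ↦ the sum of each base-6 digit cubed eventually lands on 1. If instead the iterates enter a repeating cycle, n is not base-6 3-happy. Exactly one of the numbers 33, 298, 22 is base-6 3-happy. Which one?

33: 33 → 152 → 73 → 9 → 28 → 128 → 62 → 73  — repeats 73 (not base-6 3-happy)
298: 298 → 74 → 16 → 72 → 8 → 9 → 28 → 128 → 62 → 73 → 9  — repeats 9 (not base-6 3-happy)
22: 22 → 91 → 36 → 1  — reaches 1 (base-6 3-happy)

22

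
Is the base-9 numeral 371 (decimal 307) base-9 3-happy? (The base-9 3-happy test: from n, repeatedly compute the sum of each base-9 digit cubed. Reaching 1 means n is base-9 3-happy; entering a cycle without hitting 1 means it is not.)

307 = (3,7,1)_9 → 3³ + 7³ + 1³ = 371
371 = (4,5,2)_9 → 4³ + 5³ + 2³ = 197
197 = (2,3,8)_9 → 2³ + 3³ + 8³ = 547
547 = (6,6,7)_9 → 6³ + 6³ + 7³ = 775
775 = (1,0,5,1)_9 → 1³ + 0³ + 5³ + 1³ = 127
127 = (1,5,1)_9 → 1³ + 5³ + 1³ = 127  — 127 already seen; the sequence cycles without reaching 1.

not base-9 3-happy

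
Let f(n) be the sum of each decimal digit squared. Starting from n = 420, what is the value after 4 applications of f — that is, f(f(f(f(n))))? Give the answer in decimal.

37

420 → 4² + 2² + 0² = 20
20 → 2² + 0² = 4
4 → 4² = 16
16 → 1² + 6² = 37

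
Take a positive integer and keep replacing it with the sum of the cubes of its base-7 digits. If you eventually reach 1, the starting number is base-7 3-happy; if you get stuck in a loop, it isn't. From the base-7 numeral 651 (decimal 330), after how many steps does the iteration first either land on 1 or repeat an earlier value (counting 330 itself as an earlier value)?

5

330 = (6,5,1)_7 → 6³ + 5³ + 1³ = 216 + 125 + 1 = 342
342 = (6,6,6)_7 → 6³ + 6³ + 6³ = 216 + 216 + 216 = 648
648 = (1,6,1,4)_7 → 1³ + 6³ + 1³ + 4³ = 1 + 216 + 1 + 64 = 282
282 = (5,5,2)_7 → 5³ + 5³ + 2³ = 125 + 125 + 8 = 258
258 = (5,1,6)_7 → 5³ + 1³ + 6³ = 125 + 1 + 216 = 342  — 342 repeats.
That took 5 steps.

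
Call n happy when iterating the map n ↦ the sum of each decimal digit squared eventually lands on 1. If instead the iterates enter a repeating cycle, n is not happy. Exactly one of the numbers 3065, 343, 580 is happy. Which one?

3065: 3065 → 70 → 49 → 97 → 130 → 10 → 1  — reaches 1 (happy)
343: 343 → 34 → 25 → 29 → 85 → 89 → 145 → 42 → 20 → 4 → 16 → 37 → 58 → 89  — repeats 89 (not happy)
580: 580 → 89 → 145 → 42 → 20 → 4 → 16 → 37 → 58 → 89  — repeats 89 (not happy)

3065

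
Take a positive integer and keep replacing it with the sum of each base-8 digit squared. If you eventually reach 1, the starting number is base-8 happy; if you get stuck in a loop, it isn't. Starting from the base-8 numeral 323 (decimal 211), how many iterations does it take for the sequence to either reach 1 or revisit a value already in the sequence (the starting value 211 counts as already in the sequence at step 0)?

211 = (3,2,3)_8 → 22
22 = (2,6)_8 → 40
40 = (5,0)_8 → 25
25 = (3,1)_8 → 10
10 = (1,2)_8 → 5
5 = (5)_8 → 25  — 25 repeats.
That took 6 steps.

6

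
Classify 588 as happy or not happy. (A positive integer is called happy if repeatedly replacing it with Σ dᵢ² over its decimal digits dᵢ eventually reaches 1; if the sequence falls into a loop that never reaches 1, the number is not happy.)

not happy

588 → 153
153 → 35
35 → 34
34 → 25
25 → 29
29 → 85
85 → 89
89 → 145
145 → 42
42 → 20
20 → 4
4 → 16
16 → 37
37 → 58
58 → 89  — 89 already seen; the sequence cycles without reaching 1.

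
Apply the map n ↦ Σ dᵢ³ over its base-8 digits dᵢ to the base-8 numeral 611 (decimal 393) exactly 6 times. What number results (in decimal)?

434

393 = (6,1,1)_8 → 6³ + 1³ + 1³ = 216 + 1 + 1 = 218
218 = (3,3,2)_8 → 3³ + 3³ + 2³ = 27 + 27 + 8 = 62
62 = (7,6)_8 → 7³ + 6³ = 343 + 216 = 559
559 = (1,0,5,7)_8 → 1³ + 0³ + 5³ + 7³ = 1 + 0 + 125 + 343 = 469
469 = (7,2,5)_8 → 7³ + 2³ + 5³ = 343 + 8 + 125 = 476
476 = (7,3,4)_8 → 7³ + 3³ + 4³ = 343 + 27 + 64 = 434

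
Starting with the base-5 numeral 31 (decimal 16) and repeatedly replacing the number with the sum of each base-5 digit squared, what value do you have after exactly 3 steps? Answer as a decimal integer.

16 = (3,1)_5 → 10
10 = (2,0)_5 → 4
4 = (4)_5 → 16

16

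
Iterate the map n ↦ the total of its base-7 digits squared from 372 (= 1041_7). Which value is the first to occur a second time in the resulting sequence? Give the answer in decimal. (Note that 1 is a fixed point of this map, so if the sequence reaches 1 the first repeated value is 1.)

372 = (1,0,4,1)_7 → 1² + 0² + 4² + 1² = 18
18 = (2,4)_7 → 2² + 4² = 20
20 = (2,6)_7 → 2² + 6² = 40
40 = (5,5)_7 → 5² + 5² = 50
50 = (1,0,1)_7 → 1² + 0² + 1² = 2
2 = (2)_7 → 2² = 4
4 = (4)_7 → 4² = 16
16 = (2,2)_7 → 2² + 2² = 8
8 = (1,1)_7 → 1² + 1² = 2  — 2 already appeared earlier.

2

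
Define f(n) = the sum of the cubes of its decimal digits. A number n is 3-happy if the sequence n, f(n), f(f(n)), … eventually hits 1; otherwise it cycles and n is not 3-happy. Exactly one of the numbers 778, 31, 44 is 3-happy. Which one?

778: 778 → 1198 → 1243 → 100 → 1  — reaches 1 (3-happy)
31: 31 → 28 → 520 → 133 → 55 → 250 → 133  — repeats 133 (not 3-happy)
44: 44 → 128 → 521 → 134 → 92 → 737 → 713 → 371 → 371  — repeats 371 (not 3-happy)

778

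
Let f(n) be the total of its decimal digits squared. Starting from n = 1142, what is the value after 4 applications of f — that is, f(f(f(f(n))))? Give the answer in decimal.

52

1142 → 1² + 1² + 4² + 2² = 1 + 1 + 16 + 4 = 22
22 → 2² + 2² = 4 + 4 = 8
8 → 8² = 64
64 → 6² + 4² = 36 + 16 = 52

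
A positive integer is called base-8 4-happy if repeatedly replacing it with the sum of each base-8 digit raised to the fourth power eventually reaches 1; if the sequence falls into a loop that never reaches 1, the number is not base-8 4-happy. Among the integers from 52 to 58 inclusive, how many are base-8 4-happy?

52: 52 → 1552 → 97 → 258 → 272 → 272  (repeats 272)
53: 53 → 1921 → 1378 → 913 → 1314 → 544 → 257 → 257  (repeats 257)
54: 54 → 2592 → 881 → 1923 → 1458 → 2624 → 626 → 1314 → 544 → 257 → 257  (repeats 257)
55: 55 → 3697 → 3699 → 3779 → 2563 → 706 → 98 → 273 → 273  (repeats 273)
56: 56 → 2401 → 1138 → 1329 → 1569 → 338 → 657 → 34 → 272 → 272  (repeats 272)
57: 57 → 2402 → 1153 → 33 → 257 → 257  (repeats 257)
58: 58 → 2417 → 2178 → 288 → 512 → 1  (reaches 1)
base-8 4-happy: 58

1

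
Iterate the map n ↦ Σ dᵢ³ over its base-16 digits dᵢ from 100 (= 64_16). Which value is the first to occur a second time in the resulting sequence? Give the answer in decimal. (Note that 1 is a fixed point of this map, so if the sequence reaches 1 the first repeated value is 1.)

1

100 = (6,4)_16 → 6³ + 4³ = 280
280 = (1,1,8)_16 → 1³ + 1³ + 8³ = 514
514 = (2,0,2)_16 → 2³ + 0³ + 2³ = 16
16 = (1,0)_16 → 1³ + 0³ = 1  — reached the fixed point 1.
1 → 1, so 1 is the first repeated value.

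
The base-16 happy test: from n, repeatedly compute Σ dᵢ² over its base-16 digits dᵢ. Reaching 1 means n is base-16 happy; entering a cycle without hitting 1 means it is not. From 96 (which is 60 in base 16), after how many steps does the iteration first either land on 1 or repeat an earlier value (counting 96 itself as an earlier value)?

7

96 = (6,0)_16 → 36
36 = (2,4)_16 → 20
20 = (1,4)_16 → 17
17 = (1,1)_16 → 2
2 = (2)_16 → 4
4 = (4)_16 → 16
16 = (1,0)_16 → 1  — reached 1.
That took 7 steps.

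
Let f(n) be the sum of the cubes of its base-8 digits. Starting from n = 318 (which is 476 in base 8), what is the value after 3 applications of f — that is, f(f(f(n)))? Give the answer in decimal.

567

318 = (4,7,6)_8 → 4³ + 7³ + 6³ = 64 + 343 + 216 = 623
623 = (1,1,5,7)_8 → 1³ + 1³ + 5³ + 7³ = 1 + 1 + 125 + 343 = 470
470 = (7,2,6)_8 → 7³ + 2³ + 6³ = 343 + 8 + 216 = 567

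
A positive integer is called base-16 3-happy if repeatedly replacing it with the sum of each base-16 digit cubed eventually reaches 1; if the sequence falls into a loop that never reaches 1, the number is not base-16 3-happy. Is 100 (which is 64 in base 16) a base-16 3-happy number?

100 = (6,4)_16 → 6³ + 4³ = 280
280 = (1,1,8)_16 → 1³ + 1³ + 8³ = 514
514 = (2,0,2)_16 → 2³ + 0³ + 2³ = 16
16 = (1,0)_16 → 1³ + 0³ = 1  — reached 1.

base-16 3-happy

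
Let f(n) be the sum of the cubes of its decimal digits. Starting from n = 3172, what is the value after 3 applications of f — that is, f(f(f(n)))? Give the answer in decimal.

3172 → 3³ + 1³ + 7³ + 2³ = 379
379 → 3³ + 7³ + 9³ = 1099
1099 → 1³ + 0³ + 9³ + 9³ = 1459

1459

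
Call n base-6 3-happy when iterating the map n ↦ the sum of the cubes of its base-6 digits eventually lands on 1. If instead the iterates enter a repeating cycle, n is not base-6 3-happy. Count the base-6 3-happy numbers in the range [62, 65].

62: 62 → 73 → 9 → 28 → 128 → 62  — not base-6 3-happy
63: 63 → 92 → 43 → 3 → 27 → 91 → 36 → 1  — base-6 3-happy
64: 64 → 129 → 81 → 36 → 1  — base-6 3-happy
65: 65 → 190 → 190  — not base-6 3-happy
base-6 3-happy: 63, 64

2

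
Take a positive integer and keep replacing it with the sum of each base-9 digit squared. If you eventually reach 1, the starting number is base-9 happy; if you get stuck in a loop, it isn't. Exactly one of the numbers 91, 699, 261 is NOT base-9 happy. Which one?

91: 91 → 3 → 9 → 1  — reaches 1 (base-9 happy)
699: 699 → 125 → 81 → 1  — reaches 1 (base-9 happy)
261: 261 → 13 → 17 → 65 → 53 → 89 → 65  — repeats 65 (not base-9 happy)

261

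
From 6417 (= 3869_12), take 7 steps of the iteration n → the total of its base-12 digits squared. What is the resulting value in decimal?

50

6417 = (3,8,6,9)_12 → 3² + 8² + 6² + 9² = 190
190 = (1,3,10)_12 → 1² + 3² + 10² = 110
110 = (9,2)_12 → 9² + 2² = 85
85 = (7,1)_12 → 7² + 1² = 50
50 = (4,2)_12 → 4² + 2² = 20
20 = (1,8)_12 → 1² + 8² = 65
65 = (5,5)_12 → 5² + 5² = 50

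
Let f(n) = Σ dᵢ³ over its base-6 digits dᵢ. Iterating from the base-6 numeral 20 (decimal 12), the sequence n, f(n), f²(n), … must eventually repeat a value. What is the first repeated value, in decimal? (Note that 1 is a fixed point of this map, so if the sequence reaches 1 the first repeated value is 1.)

12 = (2,0)_6 → 2³ + 0³ = 8 + 0 = 8
8 = (1,2)_6 → 1³ + 2³ = 1 + 8 = 9
9 = (1,3)_6 → 1³ + 3³ = 1 + 27 = 28
28 = (4,4)_6 → 4³ + 4³ = 64 + 64 = 128
128 = (3,3,2)_6 → 3³ + 3³ + 2³ = 27 + 27 + 8 = 62
62 = (1,4,2)_6 → 1³ + 4³ + 2³ = 1 + 64 + 8 = 73
73 = (2,0,1)_6 → 2³ + 0³ + 1³ = 8 + 0 + 1 = 9  — 9 already appeared earlier.

9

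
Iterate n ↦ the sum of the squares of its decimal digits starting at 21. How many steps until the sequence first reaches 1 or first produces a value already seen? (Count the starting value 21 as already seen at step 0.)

21 → 5
5 → 25
25 → 29
29 → 85
85 → 89
89 → 145
145 → 42
42 → 20
20 → 4
4 → 16
16 → 37
37 → 58
58 → 89  — 89 repeats.
That took 13 steps.

13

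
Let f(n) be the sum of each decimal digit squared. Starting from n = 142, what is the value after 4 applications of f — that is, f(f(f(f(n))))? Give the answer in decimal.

142 → 21
21 → 5
5 → 25
25 → 29

29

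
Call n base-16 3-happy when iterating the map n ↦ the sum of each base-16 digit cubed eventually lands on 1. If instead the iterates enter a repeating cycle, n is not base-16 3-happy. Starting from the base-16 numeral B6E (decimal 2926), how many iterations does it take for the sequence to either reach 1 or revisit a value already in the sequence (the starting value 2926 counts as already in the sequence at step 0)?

14

2926 = (11,6,14)_16 → 11³ + 6³ + 14³ = 1331 + 216 + 2744 = 4291
4291 = (1,0,12,3)_16 → 1³ + 0³ + 12³ + 3³ = 1 + 0 + 1728 + 27 = 1756
1756 = (6,13,12)_16 → 6³ + 13³ + 12³ = 216 + 2197 + 1728 = 4141
4141 = (1,0,2,13)_16 → 1³ + 0³ + 2³ + 13³ = 1 + 0 + 8 + 2197 = 2206
2206 = (8,9,14)_16 → 8³ + 9³ + 14³ = 512 + 729 + 2744 = 3985
3985 = (15,9,1)_16 → 15³ + 9³ + 1³ = 3375 + 729 + 1 = 4105
4105 = (1,0,0,9)_16 → 1³ + 0³ + 0³ + 9³ = 1 + 0 + 0 + 729 = 730
730 = (2,13,10)_16 → 2³ + 13³ + 10³ = 8 + 2197 + 1000 = 3205
3205 = (12,8,5)_16 → 12³ + 8³ + 5³ = 1728 + 512 + 125 = 2365
2365 = (9,3,13)_16 → 9³ + 3³ + 13³ = 729 + 27 + 2197 = 2953
2953 = (11,8,9)_16 → 11³ + 8³ + 9³ = 1331 + 512 + 729 = 2572
2572 = (10,0,12)_16 → 10³ + 0³ + 12³ = 1000 + 0 + 1728 = 2728
2728 = (10,10,8)_16 → 10³ + 10³ + 8³ = 1000 + 1000 + 512 = 2512
2512 = (9,13,0)_16 → 9³ + 13³ + 0³ = 729 + 2197 + 0 = 2926  — 2926 repeats.
That took 14 steps.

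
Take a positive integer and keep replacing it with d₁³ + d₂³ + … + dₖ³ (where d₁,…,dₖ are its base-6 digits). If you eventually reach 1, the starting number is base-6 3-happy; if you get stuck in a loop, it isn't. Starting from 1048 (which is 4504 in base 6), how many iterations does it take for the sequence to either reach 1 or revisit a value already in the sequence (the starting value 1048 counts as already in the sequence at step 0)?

6

1048 = (4,5,0,4)_6 → 253
253 = (1,1,0,1)_6 → 3
3 = (3)_6 → 27
27 = (4,3)_6 → 91
91 = (2,3,1)_6 → 36
36 = (1,0,0)_6 → 1  — reached 1.
That took 6 steps.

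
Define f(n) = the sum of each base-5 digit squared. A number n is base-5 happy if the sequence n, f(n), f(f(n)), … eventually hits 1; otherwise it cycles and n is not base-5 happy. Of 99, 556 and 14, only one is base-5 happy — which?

99: 99 → 41 → 11 → 5 → 1  — reaches 1 (base-5 happy)
556: 556 → 22 → 20 → 16 → 10 → 4 → 16  — repeats 16 (not base-5 happy)
14: 14 → 20 → 16 → 10 → 4 → 16  — repeats 16 (not base-5 happy)

99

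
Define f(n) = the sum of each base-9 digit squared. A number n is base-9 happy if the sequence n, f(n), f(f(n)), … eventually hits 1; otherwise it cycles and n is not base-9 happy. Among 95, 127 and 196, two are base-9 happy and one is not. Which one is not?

95: 95 → 27 → 9 → 1  — reaches 1 (base-9 happy)
127: 127 → 27 → 9 → 1  — reaches 1 (base-9 happy)
196: 196 → 62 → 100 → 6 → 36 → 16 → 50 → 50  — repeats 50 (not base-9 happy)

196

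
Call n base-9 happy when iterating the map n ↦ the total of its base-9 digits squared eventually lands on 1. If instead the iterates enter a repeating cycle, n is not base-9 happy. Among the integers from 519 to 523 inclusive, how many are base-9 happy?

519: 519 → 81 → 1  (reaches 1)
520: 520 → 94 → 18 → 4 → 16 → 50 → 50  (repeats 50)
521: 521 → 109 → 11 → 5 → 25 → 53 → 89 → 65 → 53  (repeats 53)
522: 522 → 52 → 74 → 68 → 74  (repeats 74)
523: 523 → 53 → 89 → 65 → 53  (repeats 53)
base-9 happy: 519

1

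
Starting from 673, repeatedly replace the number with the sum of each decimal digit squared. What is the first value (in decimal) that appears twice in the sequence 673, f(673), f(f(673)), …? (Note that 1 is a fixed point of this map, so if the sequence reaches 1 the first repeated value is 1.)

673 → 6² + 7² + 3² = 94
94 → 9² + 4² = 97
97 → 9² + 7² = 130
130 → 1² + 3² + 0² = 10
10 → 1² + 0² = 1  — reached the fixed point 1.
1 → 1, so 1 is the first repeated value.

1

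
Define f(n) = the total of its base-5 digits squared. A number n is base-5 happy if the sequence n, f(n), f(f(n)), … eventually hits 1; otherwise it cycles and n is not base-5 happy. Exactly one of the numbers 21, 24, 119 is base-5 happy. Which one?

21: 21 → 17 → 13 → 13  — repeats 13 (not base-5 happy)
24: 24 → 32 → 6 → 2 → 4 → 16 → 10 → 4  — repeats 4 (not base-5 happy)
119: 119 → 41 → 11 → 5 → 1  — reaches 1 (base-5 happy)

119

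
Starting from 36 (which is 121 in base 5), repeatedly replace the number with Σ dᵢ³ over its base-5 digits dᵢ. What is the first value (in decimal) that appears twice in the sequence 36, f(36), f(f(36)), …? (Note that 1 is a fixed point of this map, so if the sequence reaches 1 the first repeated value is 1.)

28

36 = (1,2,1)_5 → 1³ + 2³ + 1³ = 1 + 8 + 1 = 10
10 = (2,0)_5 → 2³ + 0³ = 8 + 0 = 8
8 = (1,3)_5 → 1³ + 3³ = 1 + 27 = 28
28 = (1,0,3)_5 → 1³ + 0³ + 3³ = 1 + 0 + 27 = 28  — 28 already appeared earlier.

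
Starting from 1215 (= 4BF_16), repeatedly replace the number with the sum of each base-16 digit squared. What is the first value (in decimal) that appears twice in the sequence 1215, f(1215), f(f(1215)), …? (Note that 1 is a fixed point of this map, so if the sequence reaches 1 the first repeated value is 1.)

169

1215 = (4,11,15)_16 → 4² + 11² + 15² = 362
362 = (1,6,10)_16 → 1² + 6² + 10² = 137
137 = (8,9)_16 → 8² + 9² = 145
145 = (9,1)_16 → 9² + 1² = 82
82 = (5,2)_16 → 5² + 2² = 29
29 = (1,13)_16 → 1² + 13² = 170
170 = (10,10)_16 → 10² + 10² = 200
200 = (12,8)_16 → 12² + 8² = 208
208 = (13,0)_16 → 13² + 0² = 169
169 = (10,9)_16 → 10² + 9² = 181
181 = (11,5)_16 → 11² + 5² = 146
146 = (9,2)_16 → 9² + 2² = 85
85 = (5,5)_16 → 5² + 5² = 50
50 = (3,2)_16 → 3² + 2² = 13
13 = (13)_16 → 13² = 169  — 169 already appeared earlier.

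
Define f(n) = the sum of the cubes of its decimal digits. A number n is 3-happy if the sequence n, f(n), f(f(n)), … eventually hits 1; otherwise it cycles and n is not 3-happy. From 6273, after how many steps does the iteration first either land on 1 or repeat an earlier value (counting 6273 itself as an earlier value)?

7

6273 → 6³ + 2³ + 7³ + 3³ = 594
594 → 5³ + 9³ + 4³ = 918
918 → 9³ + 1³ + 8³ = 1242
1242 → 1³ + 2³ + 4³ + 2³ = 81
81 → 8³ + 1³ = 513
513 → 5³ + 1³ + 3³ = 153
153 → 1³ + 5³ + 3³ = 153  — 153 repeats.
That took 7 steps.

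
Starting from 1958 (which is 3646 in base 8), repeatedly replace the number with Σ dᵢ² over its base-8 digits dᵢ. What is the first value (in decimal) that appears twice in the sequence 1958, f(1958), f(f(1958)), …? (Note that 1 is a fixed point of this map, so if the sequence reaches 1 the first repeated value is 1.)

1958 = (3,6,4,6)_8 → 3² + 6² + 4² + 6² = 97
97 = (1,4,1)_8 → 1² + 4² + 1² = 18
18 = (2,2)_8 → 2² + 2² = 8
8 = (1,0)_8 → 1² + 0² = 1  — reached the fixed point 1.
1 → 1, so 1 is the first repeated value.

1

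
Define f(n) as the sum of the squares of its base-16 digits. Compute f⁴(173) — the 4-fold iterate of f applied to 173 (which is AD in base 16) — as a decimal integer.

208

173 = (10,13)_16 → 10² + 13² = 100 + 169 = 269
269 = (1,0,13)_16 → 1² + 0² + 13² = 1 + 0 + 169 = 170
170 = (10,10)_16 → 10² + 10² = 100 + 100 = 200
200 = (12,8)_16 → 12² + 8² = 144 + 64 = 208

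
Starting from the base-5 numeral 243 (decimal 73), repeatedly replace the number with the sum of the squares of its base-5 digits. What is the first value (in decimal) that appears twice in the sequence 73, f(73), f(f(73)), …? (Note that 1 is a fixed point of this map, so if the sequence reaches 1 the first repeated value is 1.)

73 = (2,4,3)_5 → 2² + 4² + 3² = 4 + 16 + 9 = 29
29 = (1,0,4)_5 → 1² + 0² + 4² = 1 + 0 + 16 = 17
17 = (3,2)_5 → 3² + 2² = 9 + 4 = 13
13 = (2,3)_5 → 2² + 3² = 4 + 9 = 13  — 13 already appeared earlier.

13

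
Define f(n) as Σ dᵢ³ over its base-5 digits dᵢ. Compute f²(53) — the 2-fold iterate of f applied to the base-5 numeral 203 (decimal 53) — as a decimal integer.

53 = (2,0,3)_5 → 2³ + 0³ + 3³ = 8 + 0 + 27 = 35
35 = (1,2,0)_5 → 1³ + 2³ + 0³ = 1 + 8 + 0 = 9

9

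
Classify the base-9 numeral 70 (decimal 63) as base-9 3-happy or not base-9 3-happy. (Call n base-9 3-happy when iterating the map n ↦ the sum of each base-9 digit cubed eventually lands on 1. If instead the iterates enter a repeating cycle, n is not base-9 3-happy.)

63 = (7,0)_9 → 7³ + 0³ = 343
343 = (4,2,1)_9 → 4³ + 2³ + 1³ = 73
73 = (8,1)_9 → 8³ + 1³ = 513
513 = (6,3,0)_9 → 6³ + 3³ + 0³ = 243
243 = (3,0,0)_9 → 3³ + 0³ + 0³ = 27
27 = (3,0)_9 → 3³ + 0³ = 27  — 27 already seen; the sequence cycles without reaching 1.

not base-9 3-happy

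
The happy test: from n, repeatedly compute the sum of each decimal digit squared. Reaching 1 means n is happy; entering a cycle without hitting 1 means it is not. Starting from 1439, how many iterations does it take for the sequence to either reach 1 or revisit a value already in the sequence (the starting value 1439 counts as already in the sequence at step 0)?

1439 → 1² + 4² + 3² + 9² = 107
107 → 1² + 0² + 7² = 50
50 → 5² + 0² = 25
25 → 2² + 5² = 29
29 → 2² + 9² = 85
85 → 8² + 5² = 89
89 → 8² + 9² = 145
145 → 1² + 4² + 5² = 42
42 → 4² + 2² = 20
20 → 2² + 0² = 4
4 → 4² = 16
16 → 1² + 6² = 37
37 → 3² + 7² = 58
58 → 5² + 8² = 89  — 89 repeats.
That took 14 steps.

14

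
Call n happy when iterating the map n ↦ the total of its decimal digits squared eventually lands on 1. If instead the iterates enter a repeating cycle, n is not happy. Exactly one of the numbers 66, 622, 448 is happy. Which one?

66: 66 → 72 → 53 → 34 → 25 → 29 → 85 → 89 → 145 → 42 → 20 → 4 → 16 → 37 → 58 → 89  — repeats 89 (not happy)
622: 622 → 44 → 32 → 13 → 10 → 1  — reaches 1 (happy)
448: 448 → 96 → 117 → 51 → 26 → 40 → 16 → 37 → 58 → 89 → 145 → 42 → 20 → 4 → 16  — repeats 16 (not happy)

622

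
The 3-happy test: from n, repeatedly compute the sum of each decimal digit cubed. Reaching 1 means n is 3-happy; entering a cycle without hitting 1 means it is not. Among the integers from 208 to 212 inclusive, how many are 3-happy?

1

208: 208 → 520 → 133 → 55 → 250 → 133  (repeats 133)
209: 209 → 737 → 713 → 371 → 371  (repeats 371)
210: 210 → 9 → 729 → 1080 → 513 → 153 → 153  (repeats 153)
211: 211 → 10 → 1  (reaches 1)
212: 212 → 17 → 344 → 155 → 251 → 134 → 92 → 737 → 713 → 371 → 371  (repeats 371)
3-happy: 211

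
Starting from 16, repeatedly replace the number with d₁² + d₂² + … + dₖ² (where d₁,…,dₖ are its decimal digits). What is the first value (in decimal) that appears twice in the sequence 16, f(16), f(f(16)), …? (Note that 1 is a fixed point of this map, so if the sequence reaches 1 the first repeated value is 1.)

16 → 1² + 6² = 1 + 36 = 37
37 → 3² + 7² = 9 + 49 = 58
58 → 5² + 8² = 25 + 64 = 89
89 → 8² + 9² = 64 + 81 = 145
145 → 1² + 4² + 5² = 1 + 16 + 25 = 42
42 → 4² + 2² = 16 + 4 = 20
20 → 2² + 0² = 4 + 0 = 4
4 → 4² = 16  — 16 already appeared earlier.

16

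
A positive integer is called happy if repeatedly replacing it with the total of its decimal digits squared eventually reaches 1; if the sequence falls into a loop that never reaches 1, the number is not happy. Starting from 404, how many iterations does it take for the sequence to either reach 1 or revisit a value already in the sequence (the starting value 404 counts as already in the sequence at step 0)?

4

404 → 32
32 → 13
13 → 10
10 → 1  — reached 1.
That took 4 steps.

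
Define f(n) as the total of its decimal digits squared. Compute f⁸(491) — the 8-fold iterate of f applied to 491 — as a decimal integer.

491 → 4² + 9² + 1² = 98
98 → 9² + 8² = 145
145 → 1² + 4² + 5² = 42
42 → 4² + 2² = 20
20 → 2² + 0² = 4
4 → 4² = 16
16 → 1² + 6² = 37
37 → 3² + 7² = 58

58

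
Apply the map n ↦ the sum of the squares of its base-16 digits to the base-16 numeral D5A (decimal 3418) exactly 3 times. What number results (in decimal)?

85

3418 = (13,5,10)_16 → 13² + 5² + 10² = 169 + 25 + 100 = 294
294 = (1,2,6)_16 → 1² + 2² + 6² = 1 + 4 + 36 = 41
41 = (2,9)_16 → 2² + 9² = 4 + 81 = 85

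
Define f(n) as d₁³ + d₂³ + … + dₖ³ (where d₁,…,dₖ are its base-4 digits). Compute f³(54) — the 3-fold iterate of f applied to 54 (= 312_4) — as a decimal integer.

54 = (3,1,2)_4 → 36
36 = (2,1,0)_4 → 9
9 = (2,1)_4 → 9

9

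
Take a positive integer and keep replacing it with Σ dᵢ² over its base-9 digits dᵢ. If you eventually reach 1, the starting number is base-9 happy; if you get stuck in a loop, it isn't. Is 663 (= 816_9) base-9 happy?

base-9 happy

663 = (8,1,6)_9 → 8² + 1² + 6² = 64 + 1 + 36 = 101
101 = (1,2,2)_9 → 1² + 2² + 2² = 1 + 4 + 4 = 9
9 = (1,0)_9 → 1² + 0² = 1 + 0 = 1  — reached 1.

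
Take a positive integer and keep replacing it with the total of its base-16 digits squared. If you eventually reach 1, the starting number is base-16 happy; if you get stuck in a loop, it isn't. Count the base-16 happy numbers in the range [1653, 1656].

3

1653: 1653 → 110 → 232 → 260 → 17 → 2 → 4 → 16 → 1  (reaches 1)
1654: 1654 → 121 → 130 → 68 → 32 → 4 → 16 → 1  (reaches 1)
1655: 1655 → 134 → 100 → 52 → 25 → 82 → 29 → 170 → 200 → 208 → 169 → 181 → 146 → 85 → 50 → 13 → 169  (repeats 169)
1656: 1656 → 149 → 106 → 136 → 128 → 64 → 16 → 1  (reaches 1)
base-16 happy: 1653, 1654, 1656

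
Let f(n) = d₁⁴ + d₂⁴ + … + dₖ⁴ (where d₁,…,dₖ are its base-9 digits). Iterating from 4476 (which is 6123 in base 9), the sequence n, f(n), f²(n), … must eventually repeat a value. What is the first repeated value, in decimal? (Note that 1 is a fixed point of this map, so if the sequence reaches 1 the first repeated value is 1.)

1394

4476 = (6,1,2,3)_9 → 6⁴ + 1⁴ + 2⁴ + 3⁴ = 1296 + 1 + 16 + 81 = 1394
1394 = (1,8,1,8)_9 → 1⁴ + 8⁴ + 1⁴ + 8⁴ = 1 + 4096 + 1 + 4096 = 8194
8194 = (1,2,2,1,4)_9 → 1⁴ + 2⁴ + 2⁴ + 1⁴ + 4⁴ = 1 + 16 + 16 + 1 + 256 = 290
290 = (3,5,2)_9 → 3⁴ + 5⁴ + 2⁴ = 81 + 625 + 16 = 722
722 = (8,8,2)_9 → 8⁴ + 8⁴ + 2⁴ = 4096 + 4096 + 16 = 8208
8208 = (1,2,2,3,0)_9 → 1⁴ + 2⁴ + 2⁴ + 3⁴ + 0⁴ = 1 + 16 + 16 + 81 + 0 = 114
114 = (1,3,6)_9 → 1⁴ + 3⁴ + 6⁴ = 1 + 81 + 1296 = 1378
1378 = (1,8,0,1)_9 → 1⁴ + 8⁴ + 0⁴ + 1⁴ = 1 + 4096 + 0 + 1 = 4098
4098 = (5,5,5,3)_9 → 5⁴ + 5⁴ + 5⁴ + 3⁴ = 625 + 625 + 625 + 81 = 1956
1956 = (2,6,1,3)_9 → 2⁴ + 6⁴ + 1⁴ + 3⁴ = 16 + 1296 + 1 + 81 = 1394  — 1394 already appeared earlier.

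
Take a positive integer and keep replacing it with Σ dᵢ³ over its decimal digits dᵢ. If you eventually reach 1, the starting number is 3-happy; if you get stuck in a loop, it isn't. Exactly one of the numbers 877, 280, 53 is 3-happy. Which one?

877: 877 → 1198 → 1243 → 100 → 1  — reaches 1 (3-happy)
280: 280 → 520 → 133 → 55 → 250 → 133  — repeats 133 (not 3-happy)
53: 53 → 152 → 134 → 92 → 737 → 713 → 371 → 371  — repeats 371 (not 3-happy)

877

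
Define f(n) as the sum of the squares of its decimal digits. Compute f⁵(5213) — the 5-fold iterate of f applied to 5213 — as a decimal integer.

5213 → 5² + 2² + 1² + 3² = 25 + 4 + 1 + 9 = 39
39 → 3² + 9² = 9 + 81 = 90
90 → 9² + 0² = 81 + 0 = 81
81 → 8² + 1² = 64 + 1 = 65
65 → 6² + 5² = 36 + 25 = 61

61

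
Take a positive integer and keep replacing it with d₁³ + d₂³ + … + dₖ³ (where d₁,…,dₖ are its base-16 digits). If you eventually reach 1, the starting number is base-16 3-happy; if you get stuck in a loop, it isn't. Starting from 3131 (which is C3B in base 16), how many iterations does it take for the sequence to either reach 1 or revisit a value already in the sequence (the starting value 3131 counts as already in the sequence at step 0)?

3131 = (12,3,11)_16 → 12³ + 3³ + 11³ = 3086
3086 = (12,0,14)_16 → 12³ + 0³ + 14³ = 4472
4472 = (1,1,7,8)_16 → 1³ + 1³ + 7³ + 8³ = 857
857 = (3,5,9)_16 → 3³ + 5³ + 9³ = 881
881 = (3,7,1)_16 → 3³ + 7³ + 1³ = 371
371 = (1,7,3)_16 → 1³ + 7³ + 3³ = 371  — 371 repeats.
That took 6 steps.

6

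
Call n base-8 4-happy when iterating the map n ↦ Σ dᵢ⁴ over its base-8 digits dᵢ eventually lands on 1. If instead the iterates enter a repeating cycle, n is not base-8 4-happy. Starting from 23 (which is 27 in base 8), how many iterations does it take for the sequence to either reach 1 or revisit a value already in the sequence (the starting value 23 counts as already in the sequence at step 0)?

23 = (2,7)_8 → 2⁴ + 7⁴ = 16 + 2401 = 2417
2417 = (4,5,6,1)_8 → 4⁴ + 5⁴ + 6⁴ + 1⁴ = 256 + 625 + 1296 + 1 = 2178
2178 = (4,2,0,2)_8 → 4⁴ + 2⁴ + 0⁴ + 2⁴ = 256 + 16 + 0 + 16 = 288
288 = (4,4,0)_8 → 4⁴ + 4⁴ + 0⁴ = 256 + 256 + 0 = 512
512 = (1,0,0,0)_8 → 1⁴ + 0⁴ + 0⁴ + 0⁴ = 1 + 0 + 0 + 0 = 1  — reached 1.
That took 5 steps.

5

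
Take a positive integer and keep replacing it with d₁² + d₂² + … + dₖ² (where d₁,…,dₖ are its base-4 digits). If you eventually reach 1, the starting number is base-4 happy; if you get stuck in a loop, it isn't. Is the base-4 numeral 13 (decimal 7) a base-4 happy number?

7 = (1,3)_4 → 1² + 3² = 10
10 = (2,2)_4 → 2² + 2² = 8
8 = (2,0)_4 → 2² + 0² = 4
4 = (1,0)_4 → 1² + 0² = 1  — reached 1.

base-4 happy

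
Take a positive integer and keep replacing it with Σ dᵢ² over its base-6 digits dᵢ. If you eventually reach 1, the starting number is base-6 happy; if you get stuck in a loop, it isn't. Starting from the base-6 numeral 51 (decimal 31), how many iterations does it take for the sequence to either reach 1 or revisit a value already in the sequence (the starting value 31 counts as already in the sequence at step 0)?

31 = (5,1)_6 → 5² + 1² = 25 + 1 = 26
26 = (4,2)_6 → 4² + 2² = 16 + 4 = 20
20 = (3,2)_6 → 3² + 2² = 9 + 4 = 13
13 = (2,1)_6 → 2² + 1² = 4 + 1 = 5
5 = (5)_6 → 5² = 25
25 = (4,1)_6 → 4² + 1² = 16 + 1 = 17
17 = (2,5)_6 → 2² + 5² = 4 + 25 = 29
29 = (4,5)_6 → 4² + 5² = 16 + 25 = 41
41 = (1,0,5)_6 → 1² + 0² + 5² = 1 + 0 + 25 = 26  — 26 repeats.
That took 9 steps.

9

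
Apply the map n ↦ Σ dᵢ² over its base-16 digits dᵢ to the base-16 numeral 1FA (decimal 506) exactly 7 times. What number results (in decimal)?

506 = (1,15,10)_16 → 1² + 15² + 10² = 326
326 = (1,4,6)_16 → 1² + 4² + 6² = 53
53 = (3,5)_16 → 3² + 5² = 34
34 = (2,2)_16 → 2² + 2² = 8
8 = (8)_16 → 8² = 64
64 = (4,0)_16 → 4² + 0² = 16
16 = (1,0)_16 → 1² + 0² = 1

1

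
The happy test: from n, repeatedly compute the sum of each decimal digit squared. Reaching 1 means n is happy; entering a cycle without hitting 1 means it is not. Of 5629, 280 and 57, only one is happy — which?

280

5629: 5629 → 146 → 53 → 34 → 25 → 29 → 85 → 89 → 145 → 42 → 20 → 4 → 16 → 37 → 58 → 89  — repeats 89 (not happy)
280: 280 → 68 → 100 → 1  — reaches 1 (happy)
57: 57 → 74 → 65 → 61 → 37 → 58 → 89 → 145 → 42 → 20 → 4 → 16 → 37  — repeats 37 (not happy)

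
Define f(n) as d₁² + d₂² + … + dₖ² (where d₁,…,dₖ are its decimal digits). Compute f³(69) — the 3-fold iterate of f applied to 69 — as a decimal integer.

26

69 → 6² + 9² = 117
117 → 1² + 1² + 7² = 51
51 → 5² + 1² = 26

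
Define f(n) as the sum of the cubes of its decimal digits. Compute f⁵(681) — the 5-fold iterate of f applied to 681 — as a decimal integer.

153

681 → 729
729 → 1080
1080 → 513
513 → 153
153 → 153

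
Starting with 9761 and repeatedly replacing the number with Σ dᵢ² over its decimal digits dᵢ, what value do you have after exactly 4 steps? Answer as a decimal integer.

1

9761 → 167
167 → 86
86 → 100
100 → 1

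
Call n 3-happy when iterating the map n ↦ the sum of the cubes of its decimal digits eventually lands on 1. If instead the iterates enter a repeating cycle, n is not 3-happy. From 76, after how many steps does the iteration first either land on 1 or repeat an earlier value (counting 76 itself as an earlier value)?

8

76 → 7³ + 6³ = 343 + 216 = 559
559 → 5³ + 5³ + 9³ = 125 + 125 + 729 = 979
979 → 9³ + 7³ + 9³ = 729 + 343 + 729 = 1801
1801 → 1³ + 8³ + 0³ + 1³ = 1 + 512 + 0 + 1 = 514
514 → 5³ + 1³ + 4³ = 125 + 1 + 64 = 190
190 → 1³ + 9³ + 0³ = 1 + 729 + 0 = 730
730 → 7³ + 3³ + 0³ = 343 + 27 + 0 = 370
370 → 3³ + 7³ + 0³ = 27 + 343 + 0 = 370  — 370 repeats.
That took 8 steps.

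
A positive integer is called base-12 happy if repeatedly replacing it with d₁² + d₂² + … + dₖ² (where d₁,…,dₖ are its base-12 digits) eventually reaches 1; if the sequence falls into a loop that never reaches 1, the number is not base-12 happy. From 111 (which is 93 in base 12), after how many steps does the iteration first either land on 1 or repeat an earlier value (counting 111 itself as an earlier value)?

6

111 = (9,3)_12 → 9² + 3² = 90
90 = (7,6)_12 → 7² + 6² = 85
85 = (7,1)_12 → 7² + 1² = 50
50 = (4,2)_12 → 4² + 2² = 20
20 = (1,8)_12 → 1² + 8² = 65
65 = (5,5)_12 → 5² + 5² = 50  — 50 repeats.
That took 6 steps.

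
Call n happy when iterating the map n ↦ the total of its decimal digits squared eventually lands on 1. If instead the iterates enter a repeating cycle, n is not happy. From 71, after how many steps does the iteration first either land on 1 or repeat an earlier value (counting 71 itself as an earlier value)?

13

71 → 7² + 1² = 50
50 → 5² + 0² = 25
25 → 2² + 5² = 29
29 → 2² + 9² = 85
85 → 8² + 5² = 89
89 → 8² + 9² = 145
145 → 1² + 4² + 5² = 42
42 → 4² + 2² = 20
20 → 2² + 0² = 4
4 → 4² = 16
16 → 1² + 6² = 37
37 → 3² + 7² = 58
58 → 5² + 8² = 89  — 89 repeats.
That took 13 steps.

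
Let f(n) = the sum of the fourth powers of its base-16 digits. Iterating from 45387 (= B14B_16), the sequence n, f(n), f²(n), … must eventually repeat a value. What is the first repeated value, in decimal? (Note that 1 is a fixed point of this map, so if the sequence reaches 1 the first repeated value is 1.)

50707

45387 = (11,1,4,11)_16 → 11⁴ + 1⁴ + 4⁴ + 11⁴ = 14641 + 1 + 256 + 14641 = 29539
29539 = (7,3,6,3)_16 → 7⁴ + 3⁴ + 6⁴ + 3⁴ = 2401 + 81 + 1296 + 81 = 3859
3859 = (15,1,3)_16 → 15⁴ + 1⁴ + 3⁴ = 50625 + 1 + 81 = 50707
50707 = (12,6,1,3)_16 → 12⁴ + 6⁴ + 1⁴ + 3⁴ = 20736 + 1296 + 1 + 81 = 22114
22114 = (5,6,6,2)_16 → 5⁴ + 6⁴ + 6⁴ + 2⁴ = 625 + 1296 + 1296 + 16 = 3233
3233 = (12,10,1)_16 → 12⁴ + 10⁴ + 1⁴ = 20736 + 10000 + 1 = 30737
30737 = (7,8,1,1)_16 → 7⁴ + 8⁴ + 1⁴ + 1⁴ = 2401 + 4096 + 1 + 1 = 6499
6499 = (1,9,6,3)_16 → 1⁴ + 9⁴ + 6⁴ + 3⁴ = 1 + 6561 + 1296 + 81 = 7939
7939 = (1,15,0,3)_16 → 1⁴ + 15⁴ + 0⁴ + 3⁴ = 1 + 50625 + 0 + 81 = 50707  — 50707 already appeared earlier.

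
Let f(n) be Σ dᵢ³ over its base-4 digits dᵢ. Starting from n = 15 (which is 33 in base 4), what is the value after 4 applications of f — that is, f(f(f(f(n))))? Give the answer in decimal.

15 = (3,3)_4 → 54
54 = (3,1,2)_4 → 36
36 = (2,1,0)_4 → 9
9 = (2,1)_4 → 9

9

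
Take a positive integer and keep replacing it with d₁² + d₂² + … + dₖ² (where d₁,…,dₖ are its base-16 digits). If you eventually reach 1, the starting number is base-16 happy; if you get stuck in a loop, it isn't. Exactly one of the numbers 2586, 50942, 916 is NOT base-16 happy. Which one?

2586

2586: 2586 → 201 → 225 → 197 → 169 → 181 → 146 → 85 → 50 → 13 → 169  — repeats 169 (not base-16 happy)
50942: 50942 → 601 → 110 → 232 → 260 → 17 → 2 → 4 → 16 → 1  — reaches 1 (base-16 happy)
916: 916 → 106 → 136 → 128 → 64 → 16 → 1  — reaches 1 (base-16 happy)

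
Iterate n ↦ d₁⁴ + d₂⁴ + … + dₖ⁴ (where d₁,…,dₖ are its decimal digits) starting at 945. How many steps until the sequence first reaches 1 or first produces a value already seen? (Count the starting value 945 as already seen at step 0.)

945 → 9⁴ + 4⁴ + 5⁴ = 6561 + 256 + 625 = 7442
7442 → 7⁴ + 4⁴ + 4⁴ + 2⁴ = 2401 + 256 + 256 + 16 = 2929
2929 → 2⁴ + 9⁴ + 2⁴ + 9⁴ = 16 + 6561 + 16 + 6561 = 13154
13154 → 1⁴ + 3⁴ + 1⁴ + 5⁴ + 4⁴ = 1 + 81 + 1 + 625 + 256 = 964
964 → 9⁴ + 6⁴ + 4⁴ = 6561 + 1296 + 256 = 8113
8113 → 8⁴ + 1⁴ + 1⁴ + 3⁴ = 4096 + 1 + 1 + 81 = 4179
4179 → 4⁴ + 1⁴ + 7⁴ + 9⁴ = 256 + 1 + 2401 + 6561 = 9219
9219 → 9⁴ + 2⁴ + 1⁴ + 9⁴ = 6561 + 16 + 1 + 6561 = 13139
13139 → 1⁴ + 3⁴ + 1⁴ + 3⁴ + 9⁴ = 1 + 81 + 1 + 81 + 6561 = 6725
6725 → 6⁴ + 7⁴ + 2⁴ + 5⁴ = 1296 + 2401 + 16 + 625 = 4338
4338 → 4⁴ + 3⁴ + 3⁴ + 8⁴ = 256 + 81 + 81 + 4096 = 4514
4514 → 4⁴ + 5⁴ + 1⁴ + 4⁴ = 256 + 625 + 1 + 256 = 1138
1138 → 1⁴ + 1⁴ + 3⁴ + 8⁴ = 1 + 1 + 81 + 4096 = 4179  — 4179 repeats.
That took 13 steps.

13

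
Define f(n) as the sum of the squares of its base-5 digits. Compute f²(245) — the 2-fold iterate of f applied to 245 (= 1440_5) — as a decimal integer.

11

245 = (1,4,4,0)_5 → 33
33 = (1,1,3)_5 → 11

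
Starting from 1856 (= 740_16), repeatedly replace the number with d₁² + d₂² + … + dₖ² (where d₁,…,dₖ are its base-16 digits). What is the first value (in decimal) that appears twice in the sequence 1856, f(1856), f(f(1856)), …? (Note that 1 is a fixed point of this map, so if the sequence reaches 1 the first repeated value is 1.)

1

1856 = (7,4,0)_16 → 7² + 4² + 0² = 65
65 = (4,1)_16 → 4² + 1² = 17
17 = (1,1)_16 → 1² + 1² = 2
2 = (2)_16 → 2² = 4
4 = (4)_16 → 4² = 16
16 = (1,0)_16 → 1² + 0² = 1  — reached the fixed point 1.
1 → 1, so 1 is the first repeated value.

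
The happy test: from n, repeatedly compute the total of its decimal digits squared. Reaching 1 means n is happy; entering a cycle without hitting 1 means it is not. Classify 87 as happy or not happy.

87 → 8² + 7² = 113
113 → 1² + 1² + 3² = 11
11 → 1² + 1² = 2
2 → 2² = 4
4 → 4² = 16
16 → 1² + 6² = 37
37 → 3² + 7² = 58
58 → 5² + 8² = 89
89 → 8² + 9² = 145
145 → 1² + 4² + 5² = 42
42 → 4² + 2² = 20
20 → 2² + 0² = 4  — 4 already seen; the sequence cycles without reaching 1.

not happy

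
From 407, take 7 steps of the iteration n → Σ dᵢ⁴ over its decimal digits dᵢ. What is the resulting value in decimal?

13139

407 → 4⁴ + 0⁴ + 7⁴ = 256 + 0 + 2401 = 2657
2657 → 2⁴ + 6⁴ + 5⁴ + 7⁴ = 16 + 1296 + 625 + 2401 = 4338
4338 → 4⁴ + 3⁴ + 3⁴ + 8⁴ = 256 + 81 + 81 + 4096 = 4514
4514 → 4⁴ + 5⁴ + 1⁴ + 4⁴ = 256 + 625 + 1 + 256 = 1138
1138 → 1⁴ + 1⁴ + 3⁴ + 8⁴ = 1 + 1 + 81 + 4096 = 4179
4179 → 4⁴ + 1⁴ + 7⁴ + 9⁴ = 256 + 1 + 2401 + 6561 = 9219
9219 → 9⁴ + 2⁴ + 1⁴ + 9⁴ = 6561 + 16 + 1 + 6561 = 13139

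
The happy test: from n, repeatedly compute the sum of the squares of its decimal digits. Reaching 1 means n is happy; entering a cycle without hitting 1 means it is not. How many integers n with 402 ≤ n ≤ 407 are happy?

1

402: 402 → 20 → 4 → 16 → 37 → 58 → 89 → 145 → 42 → 20  (repeats 20)
403: 403 → 25 → 29 → 85 → 89 → 145 → 42 → 20 → 4 → 16 → 37 → 58 → 89  (repeats 89)
404: 404 → 32 → 13 → 10 → 1  (reaches 1)
405: 405 → 41 → 17 → 50 → 25 → 29 → 85 → 89 → 145 → 42 → 20 → 4 → 16 → 37 → 58 → 89  (repeats 89)
406: 406 → 52 → 29 → 85 → 89 → 145 → 42 → 20 → 4 → 16 → 37 → 58 → 89  (repeats 89)
407: 407 → 65 → 61 → 37 → 58 → 89 → 145 → 42 → 20 → 4 → 16 → 37  (repeats 37)
happy: 404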